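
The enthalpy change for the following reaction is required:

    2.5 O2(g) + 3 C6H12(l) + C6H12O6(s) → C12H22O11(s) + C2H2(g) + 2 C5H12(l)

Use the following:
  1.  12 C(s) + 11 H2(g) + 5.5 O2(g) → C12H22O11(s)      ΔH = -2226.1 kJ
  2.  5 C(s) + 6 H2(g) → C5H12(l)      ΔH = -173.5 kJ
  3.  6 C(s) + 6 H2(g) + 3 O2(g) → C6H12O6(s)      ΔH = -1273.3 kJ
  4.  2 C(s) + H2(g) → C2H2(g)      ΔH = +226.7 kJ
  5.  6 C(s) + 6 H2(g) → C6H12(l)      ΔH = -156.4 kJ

ΔH = -603.9 kJ

eq. 1 as written (C12H22O11(s) already on the product side): -2226.1 kJ
eq. 2 × 2 (×2 to match 2 C5H12(l) in the target): (2)·(-173.5) = -347.0 kJ
eq. 3 reversed (reverse to put C6H12O6(s) on the reactant side): +1273.3 kJ
eq. 4 as written (C2H2(g) already on the product side): +226.7 kJ
eq. 5 reversed and × 3 (C6H12(l) must end up as a reactant; ×3 to match 3 C6H12(l) in the target): (-3)·(-156.4) = +469.2 kJ
Combining the equations, ΔH = (-2226.1) + (-347.0) + (+1273.3) + (+226.7) + (+469.2) = -603.9 kJ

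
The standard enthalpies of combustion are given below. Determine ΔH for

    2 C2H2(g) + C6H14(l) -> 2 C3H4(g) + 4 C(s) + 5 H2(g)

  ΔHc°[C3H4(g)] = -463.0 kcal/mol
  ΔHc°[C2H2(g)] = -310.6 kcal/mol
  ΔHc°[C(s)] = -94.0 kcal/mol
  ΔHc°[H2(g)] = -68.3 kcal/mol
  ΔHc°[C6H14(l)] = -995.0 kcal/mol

With combustion enthalpies, reactants minus products:
= [2·(-310.6) + 1·(-995.0)] − [2·(-463.0) + 4·(-94.0) + 5·(-68.3)]
= 27.3 kcal/mol

ΔH = 27.3 kcal/mol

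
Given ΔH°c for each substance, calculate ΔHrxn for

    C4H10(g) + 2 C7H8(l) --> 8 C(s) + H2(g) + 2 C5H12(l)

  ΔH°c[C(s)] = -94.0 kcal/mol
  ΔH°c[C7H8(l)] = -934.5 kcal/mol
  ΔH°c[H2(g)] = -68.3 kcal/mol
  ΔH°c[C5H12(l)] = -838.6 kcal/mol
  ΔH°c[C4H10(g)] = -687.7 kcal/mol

ΔHrxn = -59.2 kcal/mol

Using ΔH = Σ nΔHc°(reactants) − Σ nΔHc°(products):
= [1·(-687.7) + 2·(-934.5)] − [8·(-94.0) + 1·(-68.3) + 2·(-838.6)]
= -59.2 kcal/mol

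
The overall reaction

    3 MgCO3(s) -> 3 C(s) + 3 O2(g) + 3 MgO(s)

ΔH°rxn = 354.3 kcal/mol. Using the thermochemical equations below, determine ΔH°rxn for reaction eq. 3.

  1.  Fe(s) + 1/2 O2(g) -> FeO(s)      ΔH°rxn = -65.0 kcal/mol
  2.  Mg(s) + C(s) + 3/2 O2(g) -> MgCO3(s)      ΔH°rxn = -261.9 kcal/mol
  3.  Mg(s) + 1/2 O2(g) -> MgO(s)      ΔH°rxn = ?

eq. 1: not needed.
eq. 2 reversed and × 3: (-3)·(-261.9) = +785.7 kcal/mol
eq. 3 × 3: contributes 3·x
+354.3 = (+785.7) + 3·x
x = (+354.3 − (+785.7)) / (3) = -143.8 kcal/mol

ΔH°rxn = -143.8 kcal/mol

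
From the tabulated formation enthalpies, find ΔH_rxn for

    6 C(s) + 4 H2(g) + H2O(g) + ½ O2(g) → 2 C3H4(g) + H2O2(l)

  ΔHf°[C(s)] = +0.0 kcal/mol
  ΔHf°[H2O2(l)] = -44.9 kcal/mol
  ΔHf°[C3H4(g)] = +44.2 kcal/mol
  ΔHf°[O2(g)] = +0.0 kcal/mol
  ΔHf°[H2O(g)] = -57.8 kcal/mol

Products: 2·(+44.2) + 1·(-44.9) = +43.5
Reactants: 6·(+0.0) + 4·(+0.0) + 1·(-57.8) + 1/2·(+0.0) = -57.8
ΔH_rxn = (+43.5) − (-57.8) = 101.3 kcal/mol

ΔH_rxn = 101.3 kcal/mol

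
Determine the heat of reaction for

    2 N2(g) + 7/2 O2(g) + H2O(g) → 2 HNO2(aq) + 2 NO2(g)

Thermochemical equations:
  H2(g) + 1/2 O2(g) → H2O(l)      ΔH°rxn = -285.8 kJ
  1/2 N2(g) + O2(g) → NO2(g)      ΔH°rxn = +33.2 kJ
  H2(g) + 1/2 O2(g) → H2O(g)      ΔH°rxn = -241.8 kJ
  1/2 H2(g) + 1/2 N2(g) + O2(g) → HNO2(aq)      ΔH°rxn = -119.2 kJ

equation 1: not needed (H2O(l) appears nowhere else).
equation 2 × 2 (scale by 2 for the 2 NO2(g)): (2)·(+33.2) = +66.4 kJ
equation 3 reversed (reverse to put H2O(g) on the reactant side): +241.8 kJ
equation 4 × 2 (×2 to match 2 HNO2(aq) in the target): (2)·(-119.2) = -238.4 kJ
ΔH°rxn = (2)·(+33.2) + (-1)·(-241.8) + (2)·(-119.2) = 69.8 kJ

ΔH°rxn = 69.8 kJ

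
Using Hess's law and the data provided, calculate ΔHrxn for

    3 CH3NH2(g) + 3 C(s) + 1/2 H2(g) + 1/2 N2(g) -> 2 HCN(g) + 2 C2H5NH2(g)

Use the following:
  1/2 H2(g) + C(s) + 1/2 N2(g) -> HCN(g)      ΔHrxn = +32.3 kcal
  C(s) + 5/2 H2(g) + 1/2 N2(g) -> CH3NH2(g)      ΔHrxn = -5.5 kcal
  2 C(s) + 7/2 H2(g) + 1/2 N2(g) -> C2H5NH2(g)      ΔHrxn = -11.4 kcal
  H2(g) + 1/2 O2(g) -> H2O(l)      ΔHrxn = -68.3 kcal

equation 1 × 2: (2)·(+32.3) = +64.6 kcal
equation 2 reversed and × 3: (-3)·(-5.5) = +16.5 kcal
equation 3 × 2: (2)·(-11.4) = -22.8 kcal
equation 4: not needed.
ΔHrxn = (+64.6) + (+16.5) + (-22.8) = 58.3 kcal

ΔHrxn = 58.3 kcal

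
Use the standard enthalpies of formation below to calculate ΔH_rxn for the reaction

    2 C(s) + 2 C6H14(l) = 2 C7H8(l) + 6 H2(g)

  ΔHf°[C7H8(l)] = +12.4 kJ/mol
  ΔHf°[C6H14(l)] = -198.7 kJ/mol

Products: 2·(+12.4) + 6·(+0.0) = +24.8
Reactants: 2·(+0.0) + 2·(-198.7) = -397.4
ΔH_rxn = (+24.8) − (-397.4) = 422.2 kJ/mol

ΔH_rxn = 422.2 kJ/mol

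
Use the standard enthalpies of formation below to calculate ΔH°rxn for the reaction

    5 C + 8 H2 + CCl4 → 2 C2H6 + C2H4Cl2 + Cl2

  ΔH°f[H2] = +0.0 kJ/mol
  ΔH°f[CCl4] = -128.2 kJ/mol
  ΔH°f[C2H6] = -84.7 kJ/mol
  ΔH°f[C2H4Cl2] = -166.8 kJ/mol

Products: 2·(-84.7) + 1·(-166.8) + 1·(+0.0) = -336.2
Reactants: 5·(+0.0) + 8·(+0.0) + 1·(-128.2) = -128.2
ΔH°rxn = (-336.2) − (-128.2) = -208.0 kJ/mol

ΔH°rxn = -208.0 kJ/mol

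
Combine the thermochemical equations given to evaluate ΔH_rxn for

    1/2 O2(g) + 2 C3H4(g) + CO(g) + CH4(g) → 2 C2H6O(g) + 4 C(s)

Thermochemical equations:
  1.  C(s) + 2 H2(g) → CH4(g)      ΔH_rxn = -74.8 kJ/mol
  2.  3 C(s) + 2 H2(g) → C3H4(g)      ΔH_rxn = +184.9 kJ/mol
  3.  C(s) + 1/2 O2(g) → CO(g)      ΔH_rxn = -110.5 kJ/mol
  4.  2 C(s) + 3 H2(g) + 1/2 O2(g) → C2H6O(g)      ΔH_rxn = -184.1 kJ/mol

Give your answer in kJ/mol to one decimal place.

ΔH_rxn = -552.7 kJ/mol

eq. 1 reversed: +74.8 kJ/mol
eq. 2 reversed and × 2: (-2)·(+184.9) = -369.8 kJ/mol
eq. 3 reversed: +110.5 kJ/mol
eq. 4 × 2: (2)·(-184.1) = -368.2 kJ/mol
Combining the equations, ΔH_rxn = (-1)·(-74.8) + (-2)·(+184.9) + (-1)·(-110.5) + (2)·(-184.1) = -552.7 kJ/mol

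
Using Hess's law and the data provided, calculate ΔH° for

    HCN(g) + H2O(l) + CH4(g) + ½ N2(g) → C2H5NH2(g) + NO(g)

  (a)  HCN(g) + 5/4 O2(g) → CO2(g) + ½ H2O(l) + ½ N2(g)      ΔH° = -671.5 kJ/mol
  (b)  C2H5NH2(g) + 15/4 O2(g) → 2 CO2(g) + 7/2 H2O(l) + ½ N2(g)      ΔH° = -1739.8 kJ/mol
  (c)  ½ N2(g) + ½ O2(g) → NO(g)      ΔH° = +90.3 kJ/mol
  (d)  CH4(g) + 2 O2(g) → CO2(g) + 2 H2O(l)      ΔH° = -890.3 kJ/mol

ΔH° = 268.3 kJ/mol

(a) as written (HCN(g) already on the reactant side): -671.5 kJ/mol
(b) reversed (reverse to put C2H5NH2(g) on the product side): +1739.8 kJ/mol
(c) as written (NO(g) already on the product side): +90.3 kJ/mol
(d) as written (CH4(g) already on the reactant side): -890.3 kJ/mol
Combining the equations, ΔH° = (1)·(-671.5) + (-1)·(-1739.8) + (1)·(+90.3) + (1)·(-890.3) = 268.3 kJ/mol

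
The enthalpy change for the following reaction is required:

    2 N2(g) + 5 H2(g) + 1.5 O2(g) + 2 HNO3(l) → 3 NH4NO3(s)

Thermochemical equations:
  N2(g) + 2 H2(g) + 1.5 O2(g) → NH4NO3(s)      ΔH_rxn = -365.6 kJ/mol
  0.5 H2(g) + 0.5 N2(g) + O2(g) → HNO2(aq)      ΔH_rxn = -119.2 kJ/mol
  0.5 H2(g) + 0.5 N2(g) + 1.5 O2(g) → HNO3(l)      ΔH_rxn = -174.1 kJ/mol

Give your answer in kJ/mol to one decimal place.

equation 1 × 3 (scale by 3 for the 3 NH4NO3(s)): (3)·(-365.6) = -1096.8 kJ/mol
equation 2: not needed (HNO2(aq) appears nowhere else).
equation 3 reversed and × 2 (reverse to put HNO3(l) on the reactant side; scale by 2 for the 2 HNO3(l)): (-2)·(-174.1) = +348.2 kJ/mol
ΔH_rxn = (3)·(-365.6) + (-2)·(-174.1) = -748.6 kJ/mol

ΔH_rxn = -748.6 kJ/mol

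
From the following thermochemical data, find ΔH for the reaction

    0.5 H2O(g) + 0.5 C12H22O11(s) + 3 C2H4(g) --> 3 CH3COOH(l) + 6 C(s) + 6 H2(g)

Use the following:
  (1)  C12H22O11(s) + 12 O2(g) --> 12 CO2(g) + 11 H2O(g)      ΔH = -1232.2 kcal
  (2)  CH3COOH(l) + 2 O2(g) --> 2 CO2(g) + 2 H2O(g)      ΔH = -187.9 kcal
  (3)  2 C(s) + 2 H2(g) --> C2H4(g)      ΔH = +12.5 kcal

ΔH = -89.9 kcal

(1) × 1/2 (×1/2 to match 1/2 C12H22O11(s) in the target): (1/2)·(-1232.2) = -616.1 kcal
(2) reversed and × 3 (CH3COOH(l) must end up as a product; ×3 to match 3 CH3COOH(l) in the target): (-3)·(-187.9) = +563.7 kcal
(3) reversed and × 3 (reverse to put C2H4(g) on the reactant side; scale by 3 for the 3 C2H4(g)): (-3)·(+12.5) = -37.5 kcal
ΔH = (-616.1) + (+563.7) + (-37.5) = -89.9 kcal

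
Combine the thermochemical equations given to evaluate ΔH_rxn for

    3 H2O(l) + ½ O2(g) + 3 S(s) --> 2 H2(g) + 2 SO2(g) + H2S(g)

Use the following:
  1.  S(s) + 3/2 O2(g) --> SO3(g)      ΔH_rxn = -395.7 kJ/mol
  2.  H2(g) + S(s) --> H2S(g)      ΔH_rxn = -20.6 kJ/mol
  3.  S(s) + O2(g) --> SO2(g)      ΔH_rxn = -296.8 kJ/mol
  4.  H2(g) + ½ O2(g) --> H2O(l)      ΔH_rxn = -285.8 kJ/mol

ΔH_rxn = 243.2 kJ/mol

eq. 1: not needed (SO3(g) appears nowhere else).
eq. 2 as written (H2S(g) already on the product side): -20.6 kJ/mol
eq. 3 × 2 (×2 to match 2 SO2(g) in the target): (2)·(-296.8) = -593.6 kJ/mol
eq. 4 reversed and × 3 (reverse to put H2O(l) on the reactant side; ×3 to match 3 H2O(l) in the target): (-3)·(-285.8) = +857.4 kJ/mol
Since enthalpy is a state function, ΔH_rxn = (1)·(-20.6) + (2)·(-296.8) + (-3)·(-285.8) = 243.2 kJ/mol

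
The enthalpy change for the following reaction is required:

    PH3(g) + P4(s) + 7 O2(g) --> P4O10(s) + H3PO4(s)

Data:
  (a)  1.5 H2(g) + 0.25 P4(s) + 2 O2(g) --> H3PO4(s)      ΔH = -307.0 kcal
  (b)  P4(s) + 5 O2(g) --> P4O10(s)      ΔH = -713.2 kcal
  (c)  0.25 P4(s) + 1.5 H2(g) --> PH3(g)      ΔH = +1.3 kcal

ΔH = -1021.5 kcal

(a) as written (H3PO4(s) already on the product side): -307.0 kcal
(b) as written (P4O10(s) already on the product side): -713.2 kcal
(c) reversed (reverse to put PH3(g) on the reactant side): -1.3 kcal
ΔH = (1)·(-307.0) + (1)·(-713.2) + (-1)·(+1.3) = -1021.5 kcal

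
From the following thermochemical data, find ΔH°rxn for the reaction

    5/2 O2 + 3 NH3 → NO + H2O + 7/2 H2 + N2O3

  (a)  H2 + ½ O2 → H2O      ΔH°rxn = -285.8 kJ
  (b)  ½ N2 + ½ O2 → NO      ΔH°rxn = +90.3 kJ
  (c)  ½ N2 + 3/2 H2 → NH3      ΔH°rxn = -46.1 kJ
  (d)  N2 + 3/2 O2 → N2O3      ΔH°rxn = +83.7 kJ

ΔH°rxn = 26.5 kJ

(a) as written: -285.8 kJ
(b) as written: +90.3 kJ
(c) reversed and × 3: (-3)·(-46.1) = +138.3 kJ
(d) as written: +83.7 kJ
By Hess's law, ΔH°rxn = (-285.8) + (+90.3) + (+138.3) + (+83.7) = 26.5 kJ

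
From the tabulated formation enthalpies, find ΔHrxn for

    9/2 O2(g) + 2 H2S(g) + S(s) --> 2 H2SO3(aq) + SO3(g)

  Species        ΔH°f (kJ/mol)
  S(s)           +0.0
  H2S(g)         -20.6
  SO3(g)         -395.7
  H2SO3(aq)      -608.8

ΔHrxn = -1572.1 kJ/mol

ΔH°rxn = Σ nΔHf°(products) − Σ nΔHf°(reactants).
Products: 2·(-608.8) + 1·(-395.7) = -1613.3
Reactants: 9/2·(+0.0) + 2·(-20.6) + 1·(+0.0) = -41.2
ΔHrxn = (-1613.3) − (-41.2) = -1572.1 kJ/mol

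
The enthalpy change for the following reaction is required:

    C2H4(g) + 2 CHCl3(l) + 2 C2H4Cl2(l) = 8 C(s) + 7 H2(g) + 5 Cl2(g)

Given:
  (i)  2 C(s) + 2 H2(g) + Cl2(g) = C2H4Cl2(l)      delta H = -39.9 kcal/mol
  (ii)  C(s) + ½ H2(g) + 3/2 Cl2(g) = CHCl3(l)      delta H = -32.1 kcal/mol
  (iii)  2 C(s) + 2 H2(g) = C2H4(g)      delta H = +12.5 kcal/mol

delta H = 131.5 kcal/mol

(i) reversed and × 2 (reverse to put C2H4Cl2(l) on the reactant side; ×2 to match 2 C2H4Cl2(l) in the target): (-2)·(-39.9) = +79.8 kcal/mol
(ii) reversed and × 2 (CHCl3(l) must end up as a reactant; ×2 to match 2 CHCl3(l) in the target): (-2)·(-32.1) = +64.2 kcal/mol
(iii) reversed (C2H4(g) must end up as a reactant): -12.5 kcal/mol
delta H = (-2)·(-39.9) + (-2)·(-32.1) + (-1)·(+12.5) = 131.5 kcal/mol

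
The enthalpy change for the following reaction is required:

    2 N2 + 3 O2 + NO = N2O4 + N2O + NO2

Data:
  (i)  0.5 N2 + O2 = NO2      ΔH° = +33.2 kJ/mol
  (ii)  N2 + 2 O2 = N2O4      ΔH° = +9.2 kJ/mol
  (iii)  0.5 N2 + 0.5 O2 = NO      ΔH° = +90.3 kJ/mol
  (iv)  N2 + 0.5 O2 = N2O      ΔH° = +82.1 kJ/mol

(i) as written: +33.2 kJ/mol
(ii) as written: +9.2 kJ/mol
(iii) reversed: -90.3 kJ/mol
(iv) as written: +82.1 kJ/mol
Since enthalpy is a state function, ΔH° = (1)·(+33.2) + (1)·(+9.2) + (-1)·(+90.3) + (1)·(+82.1) = 34.2 kJ/mol

ΔH° = 34.2 kJ/mol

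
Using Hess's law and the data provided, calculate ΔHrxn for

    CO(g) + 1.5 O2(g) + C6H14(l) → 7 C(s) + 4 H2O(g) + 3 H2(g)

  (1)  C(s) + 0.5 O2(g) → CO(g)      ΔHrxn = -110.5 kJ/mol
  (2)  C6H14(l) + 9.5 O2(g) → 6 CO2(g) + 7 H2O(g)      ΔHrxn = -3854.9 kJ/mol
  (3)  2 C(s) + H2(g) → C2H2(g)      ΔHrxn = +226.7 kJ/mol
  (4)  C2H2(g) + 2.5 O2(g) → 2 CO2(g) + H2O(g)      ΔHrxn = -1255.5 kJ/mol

(1) reversed: +110.5 kJ/mol
(2) as written: -3854.9 kJ/mol
(3) reversed and × 3: (-3)·(+226.7) = -680.1 kJ/mol
(4) reversed and × 3: (-3)·(-1255.5) = +3766.5 kJ/mol
Since enthalpy is a state function, ΔHrxn = (+110.5) + (-3854.9) + (-680.1) + (+3766.5) = -658.0 kJ/mol

ΔHrxn = -658.0 kJ/mol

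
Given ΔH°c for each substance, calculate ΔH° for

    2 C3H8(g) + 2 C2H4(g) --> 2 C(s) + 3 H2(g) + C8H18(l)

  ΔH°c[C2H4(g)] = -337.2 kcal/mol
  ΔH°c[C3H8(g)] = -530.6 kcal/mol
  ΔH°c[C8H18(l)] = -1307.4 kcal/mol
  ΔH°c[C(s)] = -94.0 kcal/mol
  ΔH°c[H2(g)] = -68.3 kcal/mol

ΔH° = -35.3 kcal/mol

With combustion enthalpies, reactants minus products:
= [2·(-530.6) + 2·(-337.2)] − [2·(-94.0) + 3·(-68.3) + 1·(-1307.4)]
= -35.3 kcal/mol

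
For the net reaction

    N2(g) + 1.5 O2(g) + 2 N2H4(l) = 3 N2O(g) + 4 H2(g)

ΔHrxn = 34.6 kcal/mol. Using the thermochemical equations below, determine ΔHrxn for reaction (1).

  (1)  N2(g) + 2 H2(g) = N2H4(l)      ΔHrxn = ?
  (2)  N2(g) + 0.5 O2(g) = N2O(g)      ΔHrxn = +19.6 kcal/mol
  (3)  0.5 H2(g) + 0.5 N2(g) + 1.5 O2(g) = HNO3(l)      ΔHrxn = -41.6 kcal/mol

(1) reversed and × 2 (N2H4(l) must end up as a reactant; scale by 2 for the 2 N2H4(l)): contributes −2·x
(2) × 3 (×3 to match 3 N2O(g) in the target): (3)·(+19.6) = +58.8 kcal/mol
(3): not needed (HNO3(l) appears nowhere else).
+34.6 = (+58.8) − 2·x
x = (+34.6 − (+58.8)) / (-2) = 12.1 kcal/mol

ΔHrxn = 12.1 kcal/mol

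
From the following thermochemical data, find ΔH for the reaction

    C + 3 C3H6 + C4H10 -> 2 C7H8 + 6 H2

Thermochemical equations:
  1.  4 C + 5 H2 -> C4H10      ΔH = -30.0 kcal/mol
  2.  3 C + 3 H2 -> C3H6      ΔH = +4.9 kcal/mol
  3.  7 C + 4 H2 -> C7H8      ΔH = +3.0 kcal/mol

eq. 1 reversed (reverse to put C4H10 on the reactant side): +30.0 kcal/mol
eq. 2 reversed and × 3 (reverse to put C3H6 on the reactant side; ×3 to match 3 C3H6 in the target): (-3)·(+4.9) = -14.7 kcal/mol
eq. 3 × 2 (×2 to match 2 C7H8 in the target): (2)·(+3.0) = +6.0 kcal/mol
Summing the manipulated equations, ΔH = (-1)·(-30.0) + (-3)·(+4.9) + (2)·(+3.0) = 21.3 kcal/mol

ΔH = 21.3 kcal/mol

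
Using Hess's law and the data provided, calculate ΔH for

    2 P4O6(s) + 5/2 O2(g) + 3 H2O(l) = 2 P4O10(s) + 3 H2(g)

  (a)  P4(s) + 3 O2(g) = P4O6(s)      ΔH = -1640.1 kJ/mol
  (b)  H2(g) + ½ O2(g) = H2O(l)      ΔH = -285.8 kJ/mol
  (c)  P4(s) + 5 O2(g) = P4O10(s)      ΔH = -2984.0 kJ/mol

ΔH = -1830.4 kJ/mol

(a) reversed and × 2 (reverse to put P4O6(s) on the reactant side; scale by 2 for the 2 P4O6(s)): (-2)·(-1640.1) = +3280.2 kJ/mol
(b) reversed and × 3 (reverse to put H2O(l) on the reactant side; scale by 3 for the 3 H2O(l)): (-3)·(-285.8) = +857.4 kJ/mol
(c) × 2 (×2 to match 2 P4O10(s) in the target): (2)·(-2984.0) = -5968.0 kJ/mol
Combining the equations, ΔH = (-2)·(-1640.1) + (-3)·(-285.8) + (2)·(-2984.0) = -1830.4 kJ/mol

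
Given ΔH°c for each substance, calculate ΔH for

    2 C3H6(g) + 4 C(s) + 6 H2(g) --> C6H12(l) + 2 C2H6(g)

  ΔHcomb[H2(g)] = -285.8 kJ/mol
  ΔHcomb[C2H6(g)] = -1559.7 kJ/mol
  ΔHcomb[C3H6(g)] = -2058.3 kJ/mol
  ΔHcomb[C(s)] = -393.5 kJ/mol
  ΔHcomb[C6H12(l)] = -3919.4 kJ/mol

ΔH = -366.6 kJ/mol

With combustion enthalpies, reactants minus products:
= [2·(-2058.3) + 4·(-393.5) + 6·(-285.8)] − [1·(-3919.4) + 2·(-1559.7)]
= -366.6 kJ/mol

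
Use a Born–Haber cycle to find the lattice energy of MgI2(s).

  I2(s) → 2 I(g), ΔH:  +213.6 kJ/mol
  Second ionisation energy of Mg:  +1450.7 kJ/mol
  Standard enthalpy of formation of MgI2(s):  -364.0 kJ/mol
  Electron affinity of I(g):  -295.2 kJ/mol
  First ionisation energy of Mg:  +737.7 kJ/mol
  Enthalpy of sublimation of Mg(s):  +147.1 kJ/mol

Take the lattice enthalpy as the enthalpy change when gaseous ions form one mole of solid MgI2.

ΔHf° = 1·ΔHsub + 1·(ΣIE) + 1·D(I2) + 2·EA + U
-364.0 = 1·(+147.1) + 1·(+2188.4) + 1·(+213.6) + 2·(-295.2) + U
U = -364.0 − (+1958.7) = -2322.7 kJ/mol

U = -2322.7 kJ/mol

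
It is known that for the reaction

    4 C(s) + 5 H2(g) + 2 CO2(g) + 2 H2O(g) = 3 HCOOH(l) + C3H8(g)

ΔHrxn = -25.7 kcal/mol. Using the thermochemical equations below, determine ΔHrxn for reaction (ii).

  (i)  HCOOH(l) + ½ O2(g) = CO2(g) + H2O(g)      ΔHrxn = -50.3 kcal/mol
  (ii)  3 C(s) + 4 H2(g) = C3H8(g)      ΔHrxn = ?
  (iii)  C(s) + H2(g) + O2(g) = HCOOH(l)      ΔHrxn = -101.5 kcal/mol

(i) reversed and × 2: (-2)·(-50.3) = +100.6 kcal/mol
(ii) as written: contributes x
(iii) as written: -101.5 kcal/mol
-25.7 = (+100.6) + (-101.5) + x
x = (-25.7 − (-0.9)) / (1) = -24.8 kcal/mol

ΔHrxn = -24.8 kcal/mol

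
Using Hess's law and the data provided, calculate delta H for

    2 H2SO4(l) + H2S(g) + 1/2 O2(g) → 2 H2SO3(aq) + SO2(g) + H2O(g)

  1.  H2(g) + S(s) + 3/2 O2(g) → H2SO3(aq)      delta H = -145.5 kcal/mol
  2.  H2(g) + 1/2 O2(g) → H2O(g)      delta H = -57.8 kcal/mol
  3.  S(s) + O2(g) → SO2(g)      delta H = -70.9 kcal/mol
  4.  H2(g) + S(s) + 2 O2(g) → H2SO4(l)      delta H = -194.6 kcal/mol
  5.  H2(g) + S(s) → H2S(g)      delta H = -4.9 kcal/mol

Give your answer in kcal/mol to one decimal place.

eq. 1 × 2: (2)·(-145.5) = -291.0 kcal/mol
eq. 2 as written: -57.8 kcal/mol
eq. 3 as written: -70.9 kcal/mol
eq. 4 reversed and × 2: (-2)·(-194.6) = +389.2 kcal/mol
eq. 5 reversed: +4.9 kcal/mol
delta H = (2)·(-145.5) + (1)·(-57.8) + (1)·(-70.9) + (-2)·(-194.6) + (-1)·(-4.9) = -25.6 kcal/mol

delta H = -25.6 kcal/mol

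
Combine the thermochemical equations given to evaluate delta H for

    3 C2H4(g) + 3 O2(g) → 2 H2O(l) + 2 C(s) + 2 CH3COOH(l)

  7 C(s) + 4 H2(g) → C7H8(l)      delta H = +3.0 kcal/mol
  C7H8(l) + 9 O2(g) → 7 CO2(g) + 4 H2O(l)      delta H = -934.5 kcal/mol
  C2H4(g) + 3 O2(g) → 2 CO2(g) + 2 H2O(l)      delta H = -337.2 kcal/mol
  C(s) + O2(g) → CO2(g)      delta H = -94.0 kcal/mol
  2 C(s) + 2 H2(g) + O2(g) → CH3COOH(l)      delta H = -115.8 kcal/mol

delta H = -405.7 kcal/mol

equation 1 reversed: -3.0 kcal/mol
equation 2 reversed: +934.5 kcal/mol
equation 3 × 3 (×3 to match 3 C2H4(g) in the target): (3)·(-337.2) = -1011.6 kcal/mol
equation 4 as written: -94.0 kcal/mol
equation 5 × 2 (scale by 2 for the 2 CH3COOH(l)): (2)·(-115.8) = -231.6 kcal/mol
delta H = (-1)·(+3.0) + (-1)·(-934.5) + (3)·(-337.2) + (1)·(-94.0) + (2)·(-115.8) = -405.7 kcal/mol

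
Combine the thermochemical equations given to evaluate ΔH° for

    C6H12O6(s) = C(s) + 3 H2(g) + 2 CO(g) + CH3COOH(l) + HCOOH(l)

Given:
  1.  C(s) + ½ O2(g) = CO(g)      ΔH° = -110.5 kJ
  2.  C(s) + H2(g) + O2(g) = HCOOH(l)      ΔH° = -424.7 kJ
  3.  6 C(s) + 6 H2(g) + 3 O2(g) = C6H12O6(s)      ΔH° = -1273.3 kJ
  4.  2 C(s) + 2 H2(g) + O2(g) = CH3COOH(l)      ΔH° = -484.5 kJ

ΔH° = 143.1 kJ

eq. 1 × 2: (2)·(-110.5) = -221.0 kJ
eq. 2 as written: -424.7 kJ
eq. 3 reversed: +1273.3 kJ
eq. 4 as written: -484.5 kJ
Since enthalpy is a state function, ΔH° = (2)·(-110.5) + (1)·(-424.7) + (-1)·(-1273.3) + (1)·(-484.5) = 143.1 kJ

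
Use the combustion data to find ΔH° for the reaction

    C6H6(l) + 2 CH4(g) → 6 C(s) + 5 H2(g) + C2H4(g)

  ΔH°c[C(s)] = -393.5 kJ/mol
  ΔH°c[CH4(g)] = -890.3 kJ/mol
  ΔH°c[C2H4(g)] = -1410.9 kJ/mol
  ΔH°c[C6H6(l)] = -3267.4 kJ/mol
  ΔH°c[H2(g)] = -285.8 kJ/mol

With combustion enthalpies, reactants minus products:
= [1·(-3267.4) + 2·(-890.3)] − [6·(-393.5) + 5·(-285.8) + 1·(-1410.9)]
= 152.9 kJ/mol

ΔH° = 152.9 kJ/mol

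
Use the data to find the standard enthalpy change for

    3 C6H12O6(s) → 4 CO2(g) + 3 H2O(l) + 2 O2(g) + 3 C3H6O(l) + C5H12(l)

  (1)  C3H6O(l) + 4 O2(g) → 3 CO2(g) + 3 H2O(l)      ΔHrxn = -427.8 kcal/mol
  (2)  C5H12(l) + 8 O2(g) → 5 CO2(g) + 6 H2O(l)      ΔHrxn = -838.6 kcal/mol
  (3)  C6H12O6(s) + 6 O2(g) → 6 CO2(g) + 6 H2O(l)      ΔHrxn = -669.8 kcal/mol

(1) reversed and × 3 (C3H6O(l) must end up as a product; scale by 3 for the 3 C3H6O(l)): (-3)·(-427.8) = +1283.4 kcal/mol
(2) reversed (C5H12(l) must end up as a product): +838.6 kcal/mol
(3) × 3 (×3 to match 3 C6H12O6(s) in the target): (3)·(-669.8) = -2009.4 kcal/mol
Since enthalpy is a state function, ΔHrxn = (-3)·(-427.8) + (-1)·(-838.6) + (3)·(-669.8) = 112.6 kcal/mol

ΔHrxn = 112.6 kcal/mol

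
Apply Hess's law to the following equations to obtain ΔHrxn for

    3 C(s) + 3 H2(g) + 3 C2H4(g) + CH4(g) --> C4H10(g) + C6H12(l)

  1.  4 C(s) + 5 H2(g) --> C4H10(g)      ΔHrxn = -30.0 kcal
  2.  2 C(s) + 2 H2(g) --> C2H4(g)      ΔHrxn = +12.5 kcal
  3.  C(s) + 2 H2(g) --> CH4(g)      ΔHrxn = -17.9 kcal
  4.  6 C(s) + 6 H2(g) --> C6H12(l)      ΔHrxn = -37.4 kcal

ΔHrxn = -87.0 kcal

eq. 1 as written (C4H10(g) already on the product side): -30.0 kcal
eq. 2 reversed and × 3 (C2H4(g) must end up as a reactant; scale by 3 for the 3 C2H4(g)): (-3)·(+12.5) = -37.5 kcal
eq. 3 reversed (reverse to put CH4(g) on the reactant side): +17.9 kcal
eq. 4 as written (C6H12(l) already on the product side): -37.4 kcal
Summing the manipulated equations, ΔHrxn = (-30.0) + (-37.5) + (+17.9) + (-37.4) = -87.0 kcal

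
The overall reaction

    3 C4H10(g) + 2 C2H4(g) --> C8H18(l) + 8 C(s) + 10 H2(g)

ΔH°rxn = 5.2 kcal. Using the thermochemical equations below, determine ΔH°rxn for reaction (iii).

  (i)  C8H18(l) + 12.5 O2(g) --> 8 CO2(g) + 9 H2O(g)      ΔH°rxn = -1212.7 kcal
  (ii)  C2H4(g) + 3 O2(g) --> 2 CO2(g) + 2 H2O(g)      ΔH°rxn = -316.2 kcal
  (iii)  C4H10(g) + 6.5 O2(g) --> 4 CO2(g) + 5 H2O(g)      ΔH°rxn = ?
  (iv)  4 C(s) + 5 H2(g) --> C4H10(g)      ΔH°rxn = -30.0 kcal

ΔH°rxn = -635.1 kcal

(i) reversed: +1212.7 kcal
(ii) × 2: (2)·(-316.2) = -632.4 kcal
(iii) as written: contributes x
(iv) reversed and × 2: (-2)·(-30.0) = +60.0 kcal
+5.2 = (+1212.7) + (-632.4) + (+60.0) + x
x = (+5.2 − (+640.3)) / (1) = -635.1 kcal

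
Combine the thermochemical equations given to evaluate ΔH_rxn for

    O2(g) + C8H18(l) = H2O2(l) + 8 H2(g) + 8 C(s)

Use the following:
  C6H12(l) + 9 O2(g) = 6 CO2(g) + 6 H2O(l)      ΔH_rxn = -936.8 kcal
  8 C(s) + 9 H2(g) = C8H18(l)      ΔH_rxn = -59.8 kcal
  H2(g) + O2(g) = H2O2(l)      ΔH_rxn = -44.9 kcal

equation 1: not needed (C6H12(l) appears nowhere else).
equation 2 reversed (reverse to put C8H18(l) on the reactant side): +59.8 kcal
equation 3 as written (H2O2(l) already on the product side): -44.9 kcal
Since enthalpy is a state function, ΔH_rxn = (+59.8) + (-44.9) = 14.9 kcal

ΔH_rxn = 14.9 kcal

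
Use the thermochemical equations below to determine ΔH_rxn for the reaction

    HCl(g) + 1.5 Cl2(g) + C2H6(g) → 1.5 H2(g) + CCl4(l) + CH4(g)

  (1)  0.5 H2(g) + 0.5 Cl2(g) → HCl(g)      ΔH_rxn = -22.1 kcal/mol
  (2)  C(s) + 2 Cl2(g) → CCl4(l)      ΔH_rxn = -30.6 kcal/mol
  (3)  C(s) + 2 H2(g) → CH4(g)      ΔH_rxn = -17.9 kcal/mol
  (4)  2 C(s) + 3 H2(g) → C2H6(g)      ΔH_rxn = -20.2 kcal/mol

ΔH_rxn = -6.2 kcal/mol

(1) reversed: +22.1 kcal/mol
(2) as written: -30.6 kcal/mol
(3) as written: -17.9 kcal/mol
(4) reversed: +20.2 kcal/mol
By Hess's law, ΔH_rxn = (-1)·(-22.1) + (1)·(-30.6) + (1)·(-17.9) + (-1)·(-20.2) = -6.2 kcal/mol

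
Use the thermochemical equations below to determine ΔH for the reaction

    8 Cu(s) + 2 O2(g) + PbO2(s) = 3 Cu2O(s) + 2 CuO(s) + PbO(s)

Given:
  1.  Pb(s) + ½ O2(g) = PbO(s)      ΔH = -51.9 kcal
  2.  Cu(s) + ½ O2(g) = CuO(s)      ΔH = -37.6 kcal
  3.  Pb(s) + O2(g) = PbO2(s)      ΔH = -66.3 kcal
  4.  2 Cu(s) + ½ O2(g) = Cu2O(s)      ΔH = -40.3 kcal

ΔH = -181.7 kcal

eq. 1 as written (PbO(s) already on the product side): -51.9 kcal
eq. 2 × 2 (scale by 2 for the 2 CuO(s)): (2)·(-37.6) = -75.2 kcal
eq. 3 reversed (reverse to put PbO2(s) on the reactant side): +66.3 kcal
eq. 4 × 3 (scale by 3 for the 3 Cu2O(s)): (3)·(-40.3) = -120.9 kcal
ΔH = (1)·(-51.9) + (2)·(-37.6) + (-1)·(-66.3) + (3)·(-40.3) = -181.7 kcal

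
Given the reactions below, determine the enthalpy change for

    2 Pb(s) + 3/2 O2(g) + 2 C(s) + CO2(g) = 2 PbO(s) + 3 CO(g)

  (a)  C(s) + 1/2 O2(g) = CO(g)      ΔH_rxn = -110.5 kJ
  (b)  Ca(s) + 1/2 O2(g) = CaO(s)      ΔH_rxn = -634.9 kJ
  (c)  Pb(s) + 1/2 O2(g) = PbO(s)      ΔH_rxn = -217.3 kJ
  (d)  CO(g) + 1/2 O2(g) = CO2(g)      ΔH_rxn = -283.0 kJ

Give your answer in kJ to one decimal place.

ΔH_rxn = -372.6 kJ

(a) × 2: (2)·(-110.5) = -221.0 kJ
(b): not needed.
(c) × 2: (2)·(-217.3) = -434.6 kJ
(d) reversed: +283.0 kJ
ΔH_rxn = (2)·(-110.5) + (2)·(-217.3) + (-1)·(-283.0) = -372.6 kJ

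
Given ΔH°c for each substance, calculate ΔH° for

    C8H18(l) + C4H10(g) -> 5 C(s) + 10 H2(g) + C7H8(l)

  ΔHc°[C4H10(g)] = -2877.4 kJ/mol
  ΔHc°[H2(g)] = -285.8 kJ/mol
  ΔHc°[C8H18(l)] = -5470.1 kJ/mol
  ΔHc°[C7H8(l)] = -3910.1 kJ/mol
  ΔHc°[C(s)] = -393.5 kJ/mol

Using ΔH = Σ nΔHc°(reactants) − Σ nΔHc°(products):
= [1·(-5470.1) + 1·(-2877.4)] − [5·(-393.5) + 10·(-285.8) + 1·(-3910.1)]
= 388.1 kJ/mol

ΔH° = 388.1 kJ/mol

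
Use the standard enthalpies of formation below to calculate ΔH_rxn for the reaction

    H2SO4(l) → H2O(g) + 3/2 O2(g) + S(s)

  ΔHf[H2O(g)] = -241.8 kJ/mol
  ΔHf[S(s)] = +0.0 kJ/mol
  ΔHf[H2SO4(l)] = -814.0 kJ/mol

ΔH_rxn = 572.2 kJ/mol

Products: 1·(-241.8) + 3/2·(+0.0) + 1·(+0.0) = -241.8
Reactants: 1·(-814.0) = -814.0
ΔH_rxn = (-241.8) − (-814.0) = 572.2 kJ/mol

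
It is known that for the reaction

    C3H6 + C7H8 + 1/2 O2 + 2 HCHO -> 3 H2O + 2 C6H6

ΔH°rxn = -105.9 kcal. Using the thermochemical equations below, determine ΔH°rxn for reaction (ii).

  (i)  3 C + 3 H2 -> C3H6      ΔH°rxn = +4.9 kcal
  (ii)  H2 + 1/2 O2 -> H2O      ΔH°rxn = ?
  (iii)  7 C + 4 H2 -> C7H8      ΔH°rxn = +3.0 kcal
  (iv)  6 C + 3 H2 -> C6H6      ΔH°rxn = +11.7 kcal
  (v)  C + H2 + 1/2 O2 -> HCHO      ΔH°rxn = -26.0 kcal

ΔH°rxn = -57.8 kcal

(i) reversed: -4.9 kcal
(ii) × 3: contributes 3·x
(iii) reversed: -3.0 kcal
(iv) × 2: (2)·(+11.7) = +23.4 kcal
(v) reversed and × 2: (-2)·(-26.0) = +52.0 kcal
-105.9 = (-4.9) + (-3.0) + (+23.4) + (+52.0) + 3·x
x = (-105.9 − (+67.5)) / (3) = -57.8 kcal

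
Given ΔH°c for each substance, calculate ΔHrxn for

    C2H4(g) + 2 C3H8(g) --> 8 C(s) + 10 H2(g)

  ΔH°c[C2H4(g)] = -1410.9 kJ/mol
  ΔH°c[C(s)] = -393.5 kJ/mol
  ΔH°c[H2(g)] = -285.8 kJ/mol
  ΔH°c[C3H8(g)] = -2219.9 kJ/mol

With combustion enthalpies, reactants minus products:
= [1·(-1410.9) + 2·(-2219.9)] − [8·(-393.5) + 10·(-285.8)]
= 155.3 kJ/mol

ΔHrxn = 155.3 kJ/mol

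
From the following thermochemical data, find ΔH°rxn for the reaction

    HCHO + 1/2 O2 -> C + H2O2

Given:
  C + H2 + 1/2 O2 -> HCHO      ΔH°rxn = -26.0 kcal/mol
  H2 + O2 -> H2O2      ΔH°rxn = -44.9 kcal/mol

ΔH°rxn = -18.9 kcal/mol

equation 1 reversed (HCHO must end up as a reactant): +26.0 kcal/mol
equation 2 as written (H2O2 already on the product side): -44.9 kcal/mol
ΔH°rxn = (-1)·(-26.0) + (1)·(-44.9) = -18.9 kcal/mol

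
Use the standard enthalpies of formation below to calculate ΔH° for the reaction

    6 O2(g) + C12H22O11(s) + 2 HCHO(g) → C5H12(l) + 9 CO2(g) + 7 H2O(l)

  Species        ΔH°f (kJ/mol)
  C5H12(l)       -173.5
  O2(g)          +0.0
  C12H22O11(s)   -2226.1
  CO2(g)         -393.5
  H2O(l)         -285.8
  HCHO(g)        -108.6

ΔH°rxn = Σ nΔHf°(products) − Σ nΔHf°(reactants).
Products: 1·(-173.5) + 9·(-393.5) + 7·(-285.8) = -5715.6
Reactants: 6·(+0.0) + 1·(-2226.1) + 2·(-108.6) = -2443.3
ΔH° = (-5715.6) − (-2443.3) = -3272.3 kJ/mol

ΔH° = -3272.3 kJ/mol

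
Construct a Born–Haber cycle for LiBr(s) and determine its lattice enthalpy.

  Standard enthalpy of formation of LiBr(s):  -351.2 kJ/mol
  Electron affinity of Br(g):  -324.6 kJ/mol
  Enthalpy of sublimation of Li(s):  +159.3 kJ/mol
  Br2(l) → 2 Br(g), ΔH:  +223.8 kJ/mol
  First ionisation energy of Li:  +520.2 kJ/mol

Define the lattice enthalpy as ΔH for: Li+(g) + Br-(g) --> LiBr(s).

ΔHf° = 1·ΔHsub + 1·(ΣIE) + 1/2·D(Br2) + 1·EA + U
-351.2 = 1·(+159.3) + 1·(+520.2) + 1/2·(+223.8) + 1·(-324.6) + U
U = -351.2 − (+466.8) = -818.0 kJ/mol

U = -818.0 kJ/mol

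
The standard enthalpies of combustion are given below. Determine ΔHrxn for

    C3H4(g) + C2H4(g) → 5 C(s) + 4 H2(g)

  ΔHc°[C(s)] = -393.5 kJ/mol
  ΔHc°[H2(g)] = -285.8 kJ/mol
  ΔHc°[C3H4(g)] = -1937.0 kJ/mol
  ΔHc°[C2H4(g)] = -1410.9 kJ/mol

ΔHrxn = -237.2 kJ/mol

Using ΔH = Σ nΔHc°(reactants) − Σ nΔHc°(products):
= [1·(-1937.0) + 1·(-1410.9)] − [5·(-393.5) + 4·(-285.8)]
= -237.2 kJ/mol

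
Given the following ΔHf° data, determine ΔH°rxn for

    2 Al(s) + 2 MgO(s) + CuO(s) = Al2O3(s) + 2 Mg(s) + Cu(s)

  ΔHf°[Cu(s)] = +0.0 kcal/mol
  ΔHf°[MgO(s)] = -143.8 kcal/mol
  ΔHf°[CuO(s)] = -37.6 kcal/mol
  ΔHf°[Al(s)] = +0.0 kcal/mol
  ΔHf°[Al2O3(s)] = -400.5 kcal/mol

ΔH°rxn = -75.3 kcal/mol

Products: 1·(-400.5) + 2·(+0.0) + 1·(+0.0) = -400.5
Reactants: 2·(+0.0) + 2·(-143.8) + 1·(-37.6) = -325.2
ΔH°rxn = (-400.5) − (-325.2) = -75.3 kcal/mol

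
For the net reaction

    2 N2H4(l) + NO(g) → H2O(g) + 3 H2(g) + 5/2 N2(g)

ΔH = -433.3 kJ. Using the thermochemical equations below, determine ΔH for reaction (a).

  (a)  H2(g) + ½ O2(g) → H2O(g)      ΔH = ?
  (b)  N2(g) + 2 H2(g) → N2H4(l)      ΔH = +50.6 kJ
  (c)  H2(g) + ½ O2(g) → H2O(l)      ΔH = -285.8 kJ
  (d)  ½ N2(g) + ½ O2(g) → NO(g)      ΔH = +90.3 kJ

ΔH = -241.8 kJ

(a) as written (H2O(g) already on the product side): contributes x
(b) reversed and × 2 (N2H4(l) must end up as a reactant; scale by 2 for the 2 N2H4(l)): (-2)·(+50.6) = -101.2 kJ
(c): not needed (H2O(l) appears nowhere else).
(d) reversed (reverse to put NO(g) on the reactant side): -90.3 kJ
-433.3 = (-101.2) + (-90.3) + x
x = (-433.3 − (-191.5)) / (1) = -241.8 kJ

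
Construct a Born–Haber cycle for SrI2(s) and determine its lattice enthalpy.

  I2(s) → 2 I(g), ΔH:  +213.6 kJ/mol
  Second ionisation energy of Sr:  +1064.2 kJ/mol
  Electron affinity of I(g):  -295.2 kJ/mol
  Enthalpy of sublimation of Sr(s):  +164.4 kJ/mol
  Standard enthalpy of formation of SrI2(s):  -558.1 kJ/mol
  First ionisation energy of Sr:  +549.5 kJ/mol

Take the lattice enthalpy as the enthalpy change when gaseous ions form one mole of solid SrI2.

U = -1959.4 kJ/mol

ΔHf° = 1·ΔHsub + 1·(ΣIE) + 1·D(I2) + 2·EA + U
-558.1 = 1·(+164.4) + 1·(+1613.7) + 1·(+213.6) + 2·(-295.2) + U
U = -558.1 − (+1401.3) = -1959.4 kJ/mol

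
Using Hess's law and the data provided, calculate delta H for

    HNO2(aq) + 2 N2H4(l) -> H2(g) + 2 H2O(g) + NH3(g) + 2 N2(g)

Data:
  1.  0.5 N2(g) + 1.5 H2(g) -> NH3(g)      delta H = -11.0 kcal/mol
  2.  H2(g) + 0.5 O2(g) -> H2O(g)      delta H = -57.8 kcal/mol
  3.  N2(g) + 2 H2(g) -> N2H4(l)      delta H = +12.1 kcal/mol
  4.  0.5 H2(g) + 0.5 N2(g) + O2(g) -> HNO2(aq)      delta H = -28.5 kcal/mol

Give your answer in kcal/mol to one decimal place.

eq. 1 as written (NH3(g) already on the product side): -11.0 kcal/mol
eq. 2 × 2 (scale by 2 for the 2 H2O(g)): (2)·(-57.8) = -115.6 kcal/mol
eq. 3 reversed and × 2 (N2H4(l) must end up as a reactant; scale by 2 for the 2 N2H4(l)): (-2)·(+12.1) = -24.2 kcal/mol
eq. 4 reversed (reverse to put HNO2(aq) on the reactant side): +28.5 kcal/mol
delta H = (-11.0) + (-115.6) + (-24.2) + (+28.5) = -122.3 kcal/mol

delta H = -122.3 kcal/mol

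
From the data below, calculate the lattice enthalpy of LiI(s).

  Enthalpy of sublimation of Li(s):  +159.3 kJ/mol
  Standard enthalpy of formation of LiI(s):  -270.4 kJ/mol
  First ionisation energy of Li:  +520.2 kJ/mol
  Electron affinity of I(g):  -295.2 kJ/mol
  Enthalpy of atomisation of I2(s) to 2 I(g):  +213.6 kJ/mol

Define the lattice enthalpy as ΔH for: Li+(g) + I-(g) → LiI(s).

U = -761.5 kJ/mol

ΔHf° = 1·ΔHsub + 1·(ΣIE) + 1/2·D(I2) + 1·EA + U
-270.4 = 1·(+159.3) + 1·(+520.2) + 1/2·(+213.6) + 1·(-295.2) + U
U = -270.4 − (+491.1) = -761.5 kJ/mol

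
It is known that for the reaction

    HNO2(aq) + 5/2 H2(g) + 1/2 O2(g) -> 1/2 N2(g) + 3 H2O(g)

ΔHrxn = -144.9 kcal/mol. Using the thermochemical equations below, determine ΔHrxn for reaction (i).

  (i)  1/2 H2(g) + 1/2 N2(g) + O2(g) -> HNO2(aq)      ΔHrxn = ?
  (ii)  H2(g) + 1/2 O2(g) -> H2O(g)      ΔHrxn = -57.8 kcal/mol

ΔHrxn = -28.5 kcal/mol

(i) reversed (reverse to put HNO2(aq) on the reactant side): contributes −x
(ii) × 3 (×3 to match 3 H2O(g) in the target): (3)·(-57.8) = -173.4 kcal/mol
-144.9 = (-173.4) − x
x = (-144.9 − (-173.4)) / (-1) = -28.5 kcal/mol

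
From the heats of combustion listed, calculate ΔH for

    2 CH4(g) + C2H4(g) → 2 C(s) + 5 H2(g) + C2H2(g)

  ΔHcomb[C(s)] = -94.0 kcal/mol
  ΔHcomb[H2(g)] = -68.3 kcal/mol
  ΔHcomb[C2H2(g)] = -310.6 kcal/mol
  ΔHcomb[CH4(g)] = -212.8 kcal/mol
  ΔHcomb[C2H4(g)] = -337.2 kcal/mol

ΔH = 77.3 kcal/mol

With combustion enthalpies, reactants minus products:
= [2·(-212.8) + 1·(-337.2)] − [2·(-94.0) + 5·(-68.3) + 1·(-310.6)]
= 77.3 kcal/mol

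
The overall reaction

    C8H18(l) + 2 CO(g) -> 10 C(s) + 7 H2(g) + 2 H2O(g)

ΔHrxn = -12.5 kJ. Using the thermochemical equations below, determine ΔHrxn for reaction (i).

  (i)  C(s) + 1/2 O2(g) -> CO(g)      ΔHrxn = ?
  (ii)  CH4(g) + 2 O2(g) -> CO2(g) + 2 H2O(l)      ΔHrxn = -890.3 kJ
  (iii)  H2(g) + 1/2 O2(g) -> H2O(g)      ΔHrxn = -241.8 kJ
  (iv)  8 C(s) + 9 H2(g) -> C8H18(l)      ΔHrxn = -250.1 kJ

(i) reversed and × 2: contributes −2·x
(ii): not needed.
(iii) × 2: (2)·(-241.8) = -483.6 kJ
(iv) reversed: +250.1 kJ
-12.5 = (-483.6) + (+250.1) − 2·x
x = (-12.5 − (-233.5)) / (-2) = -110.5 kJ

ΔHrxn = -110.5 kJ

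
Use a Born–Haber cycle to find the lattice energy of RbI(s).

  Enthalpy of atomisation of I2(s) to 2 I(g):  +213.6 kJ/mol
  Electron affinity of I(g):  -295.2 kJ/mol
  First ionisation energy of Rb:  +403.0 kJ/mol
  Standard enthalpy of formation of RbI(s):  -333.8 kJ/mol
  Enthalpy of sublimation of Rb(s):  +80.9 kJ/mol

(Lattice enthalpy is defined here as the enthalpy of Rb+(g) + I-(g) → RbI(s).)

ΔHf° = 1·ΔHsub + 1·(ΣIE) + 1/2·D(I2) + 1·EA + U
-333.8 = 1·(+80.9) + 1·(+403.0) + 1/2·(+213.6) + 1·(-295.2) + U
U = -333.8 − (+295.5) = -629.3 kJ/mol

U = -629.3 kJ/mol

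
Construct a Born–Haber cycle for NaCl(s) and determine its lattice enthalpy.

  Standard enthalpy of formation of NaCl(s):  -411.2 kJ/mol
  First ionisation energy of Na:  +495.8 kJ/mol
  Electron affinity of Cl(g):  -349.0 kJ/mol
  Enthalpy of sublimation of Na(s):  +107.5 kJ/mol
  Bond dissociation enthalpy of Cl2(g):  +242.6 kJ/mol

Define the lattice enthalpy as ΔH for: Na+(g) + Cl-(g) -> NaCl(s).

U = -786.8 kJ/mol

ΔHf° = 1·ΔHsub + 1·(ΣIE) + 1/2·D(Cl2) + 1·EA + U
-411.2 = 1·(+107.5) + 1·(+495.8) + 1/2·(+242.6) + 1·(-349.0) + U
U = -411.2 − (+375.6) = -786.8 kJ/mol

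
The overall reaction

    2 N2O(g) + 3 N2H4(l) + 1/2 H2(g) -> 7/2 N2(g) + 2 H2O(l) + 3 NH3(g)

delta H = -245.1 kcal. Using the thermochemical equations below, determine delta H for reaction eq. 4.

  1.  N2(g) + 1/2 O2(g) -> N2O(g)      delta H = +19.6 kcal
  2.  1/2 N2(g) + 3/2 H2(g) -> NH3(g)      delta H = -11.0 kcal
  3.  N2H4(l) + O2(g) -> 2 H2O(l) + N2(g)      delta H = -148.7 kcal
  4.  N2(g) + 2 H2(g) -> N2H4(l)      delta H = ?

delta H = 12.1 kcal

eq. 1 reversed and × 2 (reverse to put N2O(g) on the reactant side; ×2 to match 2 N2O(g) in the target): (-2)·(+19.6) = -39.2 kcal
eq. 2 × 3 (×3 to match 3 NH3(g) in the target): (3)·(-11.0) = -33.0 kcal
eq. 3 as written (H2O(l) already on the product side): -148.7 kcal
eq. 4 reversed and × 2: contributes −2·x
-245.1 = (-39.2) + (-33.0) + (-148.7) − 2·x
x = (-245.1 − (-220.9)) / (-2) = 12.1 kcal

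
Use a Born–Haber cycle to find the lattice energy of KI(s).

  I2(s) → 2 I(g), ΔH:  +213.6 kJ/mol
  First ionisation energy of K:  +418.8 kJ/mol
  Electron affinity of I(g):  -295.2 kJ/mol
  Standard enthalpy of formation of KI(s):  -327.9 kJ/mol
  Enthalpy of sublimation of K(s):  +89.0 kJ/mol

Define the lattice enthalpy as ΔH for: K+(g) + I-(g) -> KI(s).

ΔHf° = 1·ΔHsub + 1·(ΣIE) + 1/2·D(I2) + 1·EA + U
-327.9 = 1·(+89.0) + 1·(+418.8) + 1/2·(+213.6) + 1·(-295.2) + U
U = -327.9 − (+319.4) = -647.3 kJ/mol

U = -647.3 kJ/mol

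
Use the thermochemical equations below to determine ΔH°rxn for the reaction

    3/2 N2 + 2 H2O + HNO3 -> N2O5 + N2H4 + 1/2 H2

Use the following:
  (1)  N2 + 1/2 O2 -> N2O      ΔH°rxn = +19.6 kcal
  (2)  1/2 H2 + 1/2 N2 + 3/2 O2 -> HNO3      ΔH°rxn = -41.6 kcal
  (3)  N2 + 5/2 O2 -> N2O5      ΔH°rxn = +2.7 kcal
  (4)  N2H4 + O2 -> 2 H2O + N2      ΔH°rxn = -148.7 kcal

(1): not needed.
(2) reversed: +41.6 kcal
(3) as written: +2.7 kcal
(4) reversed: +148.7 kcal
Summing the manipulated equations, ΔH°rxn = (+41.6) + (+2.7) + (+148.7) = 193.0 kcal

ΔH°rxn = 193.0 kcal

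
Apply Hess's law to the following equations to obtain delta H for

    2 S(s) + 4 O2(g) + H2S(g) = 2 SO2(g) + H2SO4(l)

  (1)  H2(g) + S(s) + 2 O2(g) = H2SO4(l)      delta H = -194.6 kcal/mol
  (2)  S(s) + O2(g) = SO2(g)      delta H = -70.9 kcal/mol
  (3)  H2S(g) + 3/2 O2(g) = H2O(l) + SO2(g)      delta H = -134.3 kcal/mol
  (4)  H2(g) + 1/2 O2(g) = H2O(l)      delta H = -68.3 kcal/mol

(1) as written: -194.6 kcal/mol
(2) as written: -70.9 kcal/mol
(3) as written: -134.3 kcal/mol
(4) reversed: +68.3 kcal/mol
Combining the equations, delta H = (1)·(-194.6) + (1)·(-70.9) + (1)·(-134.3) + (-1)·(-68.3) = -331.5 kcal/mol

delta H = -331.5 kcal/mol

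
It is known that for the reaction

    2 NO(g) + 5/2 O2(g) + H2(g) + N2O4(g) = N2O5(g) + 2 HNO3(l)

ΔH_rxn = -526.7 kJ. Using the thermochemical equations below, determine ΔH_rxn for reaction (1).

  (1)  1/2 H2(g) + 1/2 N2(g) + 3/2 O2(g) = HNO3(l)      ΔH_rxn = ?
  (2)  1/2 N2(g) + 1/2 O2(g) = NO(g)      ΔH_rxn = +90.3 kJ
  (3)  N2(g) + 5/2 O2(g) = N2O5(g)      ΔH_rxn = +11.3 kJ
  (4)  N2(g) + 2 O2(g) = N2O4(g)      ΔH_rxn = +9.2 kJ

(1) × 2: contributes 2·x
(2) reversed and × 2: (-2)·(+90.3) = -180.6 kJ
(3) as written: +11.3 kJ
(4) reversed: -9.2 kJ
-526.7 = (-180.6) + (+11.3) + (-9.2) + 2·x
x = (-526.7 − (-178.5)) / (2) = -174.1 kJ

ΔH_rxn = -174.1 kJ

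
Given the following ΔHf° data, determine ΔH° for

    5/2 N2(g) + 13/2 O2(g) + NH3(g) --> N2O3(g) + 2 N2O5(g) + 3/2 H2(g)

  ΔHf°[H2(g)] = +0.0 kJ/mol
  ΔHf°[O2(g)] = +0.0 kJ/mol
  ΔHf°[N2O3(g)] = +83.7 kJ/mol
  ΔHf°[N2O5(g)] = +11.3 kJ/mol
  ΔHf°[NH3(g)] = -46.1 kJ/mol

ΔH° = 152.4 kJ/mol

ΔH°rxn = Σ nΔHf°(products) − Σ nΔHf°(reactants).
Products: 1·(+83.7) + 2·(+11.3) + 3/2·(+0.0) = +106.3
Reactants: 5/2·(+0.0) + 13/2·(+0.0) + 1·(-46.1) = -46.1
ΔH° = (+106.3) − (-46.1) = 152.4 kJ/mol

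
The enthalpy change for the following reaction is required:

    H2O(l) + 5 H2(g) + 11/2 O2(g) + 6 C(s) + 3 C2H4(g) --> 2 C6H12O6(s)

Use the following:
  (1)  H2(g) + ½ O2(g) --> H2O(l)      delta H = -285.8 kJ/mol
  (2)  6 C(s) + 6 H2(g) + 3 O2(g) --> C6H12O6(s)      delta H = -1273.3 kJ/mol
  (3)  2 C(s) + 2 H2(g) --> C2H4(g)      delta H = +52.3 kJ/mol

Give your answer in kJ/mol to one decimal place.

delta H = -2417.7 kJ/mol

(1) reversed: +285.8 kJ/mol
(2) × 2: (2)·(-1273.3) = -2546.6 kJ/mol
(3) reversed and × 3: (-3)·(+52.3) = -156.9 kJ/mol
Since enthalpy is a state function, delta H = (-1)·(-285.8) + (2)·(-1273.3) + (-3)·(+52.3) = -2417.7 kJ/mol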